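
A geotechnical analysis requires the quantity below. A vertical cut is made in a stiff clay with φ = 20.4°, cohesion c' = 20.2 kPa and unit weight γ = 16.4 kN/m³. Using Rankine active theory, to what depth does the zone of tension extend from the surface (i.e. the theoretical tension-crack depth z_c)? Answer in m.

K_a = tan²(45° − 20.4°/2) = 0.4831; √K_a = 0.6950.
The active pressure is zero where K_a γ z = 2c√K_a, so z_c = 2c/(γ√K_a) = 2×20.2/(16.4×0.6950) = 3.544 m.

3.54 m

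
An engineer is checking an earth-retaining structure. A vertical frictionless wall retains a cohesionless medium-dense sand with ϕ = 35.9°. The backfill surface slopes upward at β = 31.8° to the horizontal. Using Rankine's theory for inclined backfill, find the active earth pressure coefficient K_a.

K_a = cos β · (cos β − √(cos²β − cos²φ)) / (cos β + √(cos²β − cos²φ)).
cos β = 0.8499, cos φ = 0.8100, √(cos²β − cos²φ) = 0.2572.
K_a = 0.8499 × (0.8499 − 0.2572)/(0.8499 + 0.2572) = 0.4550.

0.455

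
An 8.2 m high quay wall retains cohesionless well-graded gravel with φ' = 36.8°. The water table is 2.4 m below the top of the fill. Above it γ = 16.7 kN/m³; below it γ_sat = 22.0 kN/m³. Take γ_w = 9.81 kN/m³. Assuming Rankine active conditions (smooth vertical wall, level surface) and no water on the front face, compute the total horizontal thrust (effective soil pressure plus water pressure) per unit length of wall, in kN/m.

287 kN/m

K_a = tan²(45° − φ/2) = 0.2508.
γ' = 22.0 − 9.81 = 12.19 kN/m³. Depth below WT = 5.8 m.
σ'_h at WT = K_a γ d_w = 10.05 kPa; at base = 10.05 + K_a γ' × 5.8 = 27.78 kPa.
P₁ (0–2.4 m) = ½×10.05×2.4 = 12.06. P₂ (2.4–8.2 m) = ½(10.05+27.78)×5.8 = 109.7.
P_w = ½ γ_w h₂² = 0.5×9.81×5.8² = 165.0. Total = 12.06+109.7+165.0 = 286.8 kN/m.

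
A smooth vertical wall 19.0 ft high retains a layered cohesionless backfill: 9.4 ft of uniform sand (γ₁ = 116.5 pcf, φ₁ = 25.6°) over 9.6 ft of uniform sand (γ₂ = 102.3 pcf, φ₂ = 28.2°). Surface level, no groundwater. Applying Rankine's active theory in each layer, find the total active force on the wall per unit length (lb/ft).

K_a1 = tan²(45°−25.6°/2) = 0.3966; K_a2 = tan²(45°−28.2°/2) = 0.3582.
Layer 1: σ at base = K_a1 γ₁ h₁ = 434.3 psf; P₁ = ½×434.3×9.4 = 2041.
Layer 2: σ_v at top = γ₁h₁ = 1095; σ_h top = K_a2×1095 = 392.3; σ_h base = K_a2×(1095+102.3×9.6) = 744.0.
P₂ = ½(392.3+744.0)×9.6 = 5454. Total P_a = 2041+5454 = 7495 lb/ft.

7500 lb/ft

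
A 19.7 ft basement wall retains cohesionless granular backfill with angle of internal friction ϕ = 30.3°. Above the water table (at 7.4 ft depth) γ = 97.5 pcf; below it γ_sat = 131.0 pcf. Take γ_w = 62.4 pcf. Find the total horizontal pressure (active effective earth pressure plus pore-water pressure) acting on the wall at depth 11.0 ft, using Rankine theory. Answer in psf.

544 psf

K_a = (1 − sin φ)/(1 + sin φ) = 0.3293.
γ' = 131.0 − 62.4 = 68.60 pcf.
Effective vertical stress at 11.0 ft: σ'_v = 97.5×7.4 + 68.60×3.60 = 968.5 psf.
σ'_h = K_a σ'_v = 0.3293 × 968.5 = 318.9 psf; u = γ_w × 3.60 = 224.6 psf.
Total σ_h = 318.9 + 224.6 = 543.6 psf.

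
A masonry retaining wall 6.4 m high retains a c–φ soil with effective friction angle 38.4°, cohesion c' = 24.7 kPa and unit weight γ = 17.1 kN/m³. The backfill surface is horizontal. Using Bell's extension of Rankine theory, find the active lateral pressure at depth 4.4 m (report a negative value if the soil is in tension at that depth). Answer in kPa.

-6.30 kPa

K_a = (1 − sin φ)/(1 + sin φ) = 0.2337.
σ_a = K_a γ z − 2c√K_a = 0.2337×17.1×4.4 − 2×24.7×0.4834 = -6.298 kPa.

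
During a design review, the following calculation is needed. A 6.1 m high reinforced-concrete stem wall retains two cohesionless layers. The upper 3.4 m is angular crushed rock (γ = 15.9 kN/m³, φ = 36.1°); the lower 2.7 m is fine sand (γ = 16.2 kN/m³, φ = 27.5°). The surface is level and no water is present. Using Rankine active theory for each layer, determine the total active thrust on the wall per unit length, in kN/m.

99.2 kN/m

K_a1 = tan²(45°−36.1°/2) = 0.2585; K_a2 = tan²(45°−27.5°/2) = 0.3682.
Layer 1: σ at base = K_a1 γ₁ h₁ = 13.97 kPa; P₁ = ½×13.97×3.4 = 23.76.
Layer 2: σ_v at top = γ₁h₁ = 54.06; σ_h top = K_a2×54.06 = 19.91; σ_h base = K_a2×(54.06+16.2×2.7) = 36.01.
P₂ = ½(19.91+36.01)×2.7 = 75.49. Total P_a = 23.76+75.49 = 99.25 kN/m.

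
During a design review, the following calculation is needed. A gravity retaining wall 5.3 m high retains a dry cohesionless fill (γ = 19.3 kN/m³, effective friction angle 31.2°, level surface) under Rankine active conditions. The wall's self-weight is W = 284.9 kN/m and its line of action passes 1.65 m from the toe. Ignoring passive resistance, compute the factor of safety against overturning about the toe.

3.09

K_a = tan²(45° − 31.2°/2) = 0.3175.
P_a = ½K_aγH² = 0.5×0.3175×19.3×5.3² = 86.06 kN/m, acting at H/3 = 1.767 m above the base.
Overturning moment M_o = P_a × H/3 = 86.06 × 1.767 = 152.0.
Resisting moment M_r = W × 1.65 = 284.9 × 1.65 = 470.1.
FS_overturning = M_r/M_o = 470.1/152.0 = 3.092.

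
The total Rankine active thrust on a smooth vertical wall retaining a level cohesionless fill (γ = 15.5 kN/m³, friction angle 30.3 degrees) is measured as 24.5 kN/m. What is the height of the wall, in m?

K_a = 0.3293. P_a = ½ K_a γ H² ⇒ H = √(2P_a/(K_a γ)).
H = √(2×24.5/(0.3293×15.5)) = 3.098 m.

3.10 m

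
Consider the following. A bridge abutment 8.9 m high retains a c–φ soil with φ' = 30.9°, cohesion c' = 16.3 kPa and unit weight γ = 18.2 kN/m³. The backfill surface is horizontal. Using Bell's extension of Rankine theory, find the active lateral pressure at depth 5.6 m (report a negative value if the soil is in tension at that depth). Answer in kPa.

14.3 kPa

K_a = (1 − sin φ)/(1 + sin φ) = 0.3214.
σ_a = K_a γ z − 2c√K_a = 0.3214×18.2×5.6 − 2×16.3×0.5669 = 14.28 kPa.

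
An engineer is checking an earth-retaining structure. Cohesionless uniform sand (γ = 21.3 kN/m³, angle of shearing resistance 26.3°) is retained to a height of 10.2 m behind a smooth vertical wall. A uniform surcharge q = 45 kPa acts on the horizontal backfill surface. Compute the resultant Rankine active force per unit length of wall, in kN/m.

605 kN/m

K_a = tan²(45° − φ/2) = 0.3859.
Soil triangle: ½ K_a γ H² = 0.5×0.3859×21.3×10.2² = 427.6 kN/m.
Surcharge rectangle: K_a q H = 0.3859×45×10.2 = 177.1 kN/m.
Total = 427.6 + 177.1 = 604.8 kN/m.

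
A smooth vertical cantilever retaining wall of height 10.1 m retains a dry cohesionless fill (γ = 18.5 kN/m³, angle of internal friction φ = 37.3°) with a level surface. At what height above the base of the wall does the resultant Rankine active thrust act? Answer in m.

3.37 m

K_a = 0.2453.
The pressure distribution is triangular, so the resultant acts at H/3 above the base = 10.1/3 = 3.367 m.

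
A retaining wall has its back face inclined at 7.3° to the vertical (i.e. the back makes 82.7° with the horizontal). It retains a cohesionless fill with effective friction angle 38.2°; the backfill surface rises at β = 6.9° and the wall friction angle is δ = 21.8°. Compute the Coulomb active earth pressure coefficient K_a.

0.290

K_a = sin²(α+φ) / [sin²α · sin(α−δ) · (1 + √{sin(φ+δ)sin(φ−β) / (sin(α−δ)sin(α+β))})²].
With α = 82.7°, φ = 38.2°, δ = 21.8°, β = 6.9°: K_a = 0.2903.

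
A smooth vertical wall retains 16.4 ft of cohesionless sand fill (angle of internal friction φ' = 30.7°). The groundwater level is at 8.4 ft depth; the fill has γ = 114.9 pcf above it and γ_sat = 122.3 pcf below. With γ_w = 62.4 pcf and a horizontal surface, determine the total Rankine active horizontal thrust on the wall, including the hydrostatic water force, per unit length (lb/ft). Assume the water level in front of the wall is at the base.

6430 lb/ft

K_a = tan²(45° − φ/2) = 0.3240.
γ' = 122.3 − 62.4 = 59.90 pcf. Depth below WT = 8.0 ft.
σ'_h at WT = K_a γ d_w = 312.7 psf; at base = 312.7 + K_a γ' × 8.0 = 468.0 psf.
P₁ (0–8.4 ft) = ½×312.7×8.4 = 1314. P₂ (8.4–16.4 ft) = ½(312.7+468.0)×8.0 = 3123.
P_w = ½ γ_w h₂² = 0.5×62.4×8.0² = 1997. Total = 1314+3123+1997 = 6433 lb/ft.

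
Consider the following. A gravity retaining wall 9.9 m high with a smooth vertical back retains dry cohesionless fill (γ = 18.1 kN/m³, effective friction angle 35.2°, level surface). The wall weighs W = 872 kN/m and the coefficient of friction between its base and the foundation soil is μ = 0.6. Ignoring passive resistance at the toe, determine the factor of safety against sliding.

K_a = tan²(45° − 35.2°/2) = 0.2687.
P_a = ½K_aγH² = 0.5×0.2687×18.1×9.9² = 238.3 kN/m, acting at H/3 = 3.300 m above the base.
FS_sliding = μW / P_a = 0.6×872 / 238.3 = 2.195.

2.20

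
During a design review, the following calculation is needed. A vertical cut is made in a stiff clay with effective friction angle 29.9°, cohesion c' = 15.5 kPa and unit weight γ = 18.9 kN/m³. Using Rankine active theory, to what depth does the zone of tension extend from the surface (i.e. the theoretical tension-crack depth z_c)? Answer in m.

2.84 m

K_a = tan²(45° − 29.9°/2) = 0.3347; √K_a = 0.5785.
The active pressure is zero where K_a γ z = 2c√K_a, so z_c = 2c/(γ√K_a) = 2×15.5/(18.9×0.5785) = 2.835 m.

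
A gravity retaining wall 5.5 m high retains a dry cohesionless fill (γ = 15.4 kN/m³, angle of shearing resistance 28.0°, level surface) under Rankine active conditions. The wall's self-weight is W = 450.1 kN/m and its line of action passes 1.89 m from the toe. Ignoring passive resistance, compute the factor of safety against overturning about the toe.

K_a = tan²(45° − 28.0°/2) = 0.3610.
P_a = ½K_aγH² = 0.5×0.3610×15.4×5.5² = 84.09 kN/m, acting at H/3 = 1.833 m above the base.
Overturning moment M_o = P_a × H/3 = 84.09 × 1.833 = 154.2.
Resisting moment M_r = W × 1.89 = 450.1 × 1.89 = 850.7.
FS_overturning = M_r/M_o = 850.7/154.2 = 5.518.

5.52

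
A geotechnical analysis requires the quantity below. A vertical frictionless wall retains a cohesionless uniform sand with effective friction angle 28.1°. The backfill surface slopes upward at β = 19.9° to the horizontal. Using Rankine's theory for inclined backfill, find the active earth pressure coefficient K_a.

0.457

K_a = cos β · (cos β − √(cos²β − cos²φ)) / (cos β + √(cos²β − cos²φ)).
cos β = 0.9403, cos φ = 0.8821, √(cos²β − cos²φ) = 0.3256.
K_a = 0.9403 × (0.9403 − 0.3256)/(0.9403 + 0.3256) = 0.4566.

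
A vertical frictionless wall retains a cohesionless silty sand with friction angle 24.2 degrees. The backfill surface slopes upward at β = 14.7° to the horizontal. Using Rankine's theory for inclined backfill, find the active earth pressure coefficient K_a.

K_a = cos β · (cos β − √(cos²β − cos²φ)) / (cos β + √(cos²β − cos²φ)).
cos β = 0.9673, cos φ = 0.9121, √(cos²β − cos²φ) = 0.3219.
K_a = 0.9673 × (0.9673 − 0.3219)/(0.9673 + 0.3219) = 0.4842.

0.484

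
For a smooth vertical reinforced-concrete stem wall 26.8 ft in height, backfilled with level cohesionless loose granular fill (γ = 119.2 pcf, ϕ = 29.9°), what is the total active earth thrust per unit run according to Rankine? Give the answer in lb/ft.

14300 lb/ft

K_a = tan²(45° − φ/2) = 0.3347.
P_a = ½ K_a γ H² = 0.5 × 0.3347 × 119.2 × 26.8² = 14330 lb/ft.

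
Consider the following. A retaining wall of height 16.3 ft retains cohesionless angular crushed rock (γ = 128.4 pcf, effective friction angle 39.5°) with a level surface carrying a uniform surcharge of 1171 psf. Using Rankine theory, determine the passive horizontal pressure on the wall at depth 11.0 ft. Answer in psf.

11600 psf

K_p = (1 + sin φ)/(1 − sin φ) = 4.496.
σ_v = γz + q = 128.4 × 11.0 + 1171 = 2583 psf.
σ_h = K_p σ_v = 4.496 × 2583 = 11610 psf.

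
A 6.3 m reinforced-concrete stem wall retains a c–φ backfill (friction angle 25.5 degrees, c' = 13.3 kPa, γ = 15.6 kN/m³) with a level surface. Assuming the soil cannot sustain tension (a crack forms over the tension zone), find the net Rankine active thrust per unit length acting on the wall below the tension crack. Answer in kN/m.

K_a = 0.3981; √K_a = 0.6310.
Tension-crack depth z_c = 2c/(γ√K_a) = 2×13.3/(15.6×0.6310) = 2.702 m.
σ_a at base = K_a γ H − 2c√K_a = 0.3981×15.6×6.3 − 2×13.3×0.6310 = 22.34 kPa.
P_a = ½ × 22.34 × (H − z_c) = 0.5×22.34×3.598 = 40.19 kN/m.

40.2 kN/m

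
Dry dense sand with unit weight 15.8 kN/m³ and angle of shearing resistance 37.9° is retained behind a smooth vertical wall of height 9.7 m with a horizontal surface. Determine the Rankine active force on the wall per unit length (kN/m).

K_a = tan²(45° − φ/2) = 0.2389.
P_a = ½ K_a γ H² = 0.5 × 0.2389 × 15.8 × 9.7² = 177.6 kN/m.

178 kN/m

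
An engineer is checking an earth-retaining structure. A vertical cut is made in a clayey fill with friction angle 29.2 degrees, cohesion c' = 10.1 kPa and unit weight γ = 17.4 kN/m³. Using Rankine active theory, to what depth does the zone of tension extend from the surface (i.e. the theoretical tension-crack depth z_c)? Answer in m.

K_a = tan²(45° − 29.2°/2) = 0.3442; √K_a = 0.5867.
The active pressure is zero where K_a γ z = 2c√K_a, so z_c = 2c/(γ√K_a) = 2×10.1/(17.4×0.5867) = 1.979 m.

1.98 m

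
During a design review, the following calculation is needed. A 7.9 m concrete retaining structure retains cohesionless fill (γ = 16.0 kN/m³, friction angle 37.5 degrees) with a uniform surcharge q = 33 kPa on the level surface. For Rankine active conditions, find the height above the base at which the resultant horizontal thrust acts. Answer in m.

K_a = 0.2432.
Triangular part P₁ = ½K_aγH² = 121.4 at H/3 = 2.633 m; rectangular part P₂ = K_a q H = 63.40 at H/2 = 3.950 m.
ȳ = (P₁·2.633 + P₂·3.950)/(P₁+P₂) = 3.085 m.

3.08 m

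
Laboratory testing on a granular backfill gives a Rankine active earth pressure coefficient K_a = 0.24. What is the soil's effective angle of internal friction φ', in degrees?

K_a = tan²(45° − φ/2) ⇒ 45° − φ/2 = arctan(√0.24) = 26.10°.
φ = 2(45° − 26.10°) = 37.80°.

37.8°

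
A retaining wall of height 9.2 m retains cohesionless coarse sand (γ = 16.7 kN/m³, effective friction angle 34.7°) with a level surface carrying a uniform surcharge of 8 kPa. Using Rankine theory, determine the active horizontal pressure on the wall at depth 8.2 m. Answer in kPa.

39.8 kPa

K_a = (1 − sin φ)/(1 + sin φ) = 0.2745.
σ_v = γz + q = 16.7 × 8.2 + 8 = 144.9 kPa.
σ_h = K_a σ_v = 0.2745 × 144.9 = 39.78 kPa.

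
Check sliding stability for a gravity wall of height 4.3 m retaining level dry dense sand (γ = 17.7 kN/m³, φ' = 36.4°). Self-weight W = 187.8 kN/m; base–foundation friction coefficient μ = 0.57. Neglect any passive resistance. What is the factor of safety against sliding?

K_a = tan²(45° − 36.4°/2) = 0.2552.
P_a = ½K_aγH² = 0.5×0.2552×17.7×4.3² = 41.75 kN/m, acting at H/3 = 1.433 m above the base.
FS_sliding = μW / P_a = 0.57×187.8 / 41.75 = 2.564.

2.56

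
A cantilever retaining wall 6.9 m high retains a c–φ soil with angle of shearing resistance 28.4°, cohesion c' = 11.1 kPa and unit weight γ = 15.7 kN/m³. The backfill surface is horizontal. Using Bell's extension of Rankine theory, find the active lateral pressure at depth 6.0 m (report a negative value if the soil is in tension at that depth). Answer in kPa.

K_a = (1 − sin φ)/(1 + sin φ) = 0.3554.
σ_a = K_a γ z − 2c√K_a = 0.3554×15.7×6.0 − 2×11.1×0.5961 = 20.24 kPa.

20.2 kPa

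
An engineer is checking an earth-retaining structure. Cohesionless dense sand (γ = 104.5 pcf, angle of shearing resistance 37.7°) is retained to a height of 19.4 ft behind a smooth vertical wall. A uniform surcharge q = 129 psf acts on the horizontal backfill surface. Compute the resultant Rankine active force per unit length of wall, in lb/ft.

K_a = tan²(45° − φ/2) = 0.2411.
Soil triangle: ½ K_a γ H² = 0.5×0.2411×104.5×19.4² = 4740 lb/ft.
Surcharge rectangle: K_a q H = 0.2411×129×19.4 = 603.3 lb/ft.
Total = 4740 + 603.3 = 5344 lb/ft.

5340 lb/ft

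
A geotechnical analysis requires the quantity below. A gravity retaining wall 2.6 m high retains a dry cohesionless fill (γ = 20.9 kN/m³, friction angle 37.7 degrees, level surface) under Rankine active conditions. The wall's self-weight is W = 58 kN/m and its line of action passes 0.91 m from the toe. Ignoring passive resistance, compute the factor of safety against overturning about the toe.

K_a = tan²(45° − 37.7°/2) = 0.2411.
P_a = ½K_aγH² = 0.5×0.2411×20.9×2.6² = 17.03 kN/m, acting at H/3 = 0.8667 m above the base.
Overturning moment M_o = P_a × H/3 = 17.03 × 0.8667 = 14.76.
Resisting moment M_r = W × 0.91 = 58 × 0.91 = 52.78.
FS_overturning = M_r/M_o = 52.78/14.76 = 3.576.

3.58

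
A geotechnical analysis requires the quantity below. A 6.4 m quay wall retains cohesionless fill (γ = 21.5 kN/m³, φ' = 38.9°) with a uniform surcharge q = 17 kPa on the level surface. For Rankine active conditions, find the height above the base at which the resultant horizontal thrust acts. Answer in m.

2.34 m

K_a = 0.2285.
Triangular part P₁ = ½K_aγH² = 100.6 at H/3 = 2.133 m; rectangular part P₂ = K_a q H = 24.86 at H/2 = 3.200 m.
ȳ = (P₁·2.133 + P₂·3.200)/(P₁+P₂) = 2.345 m.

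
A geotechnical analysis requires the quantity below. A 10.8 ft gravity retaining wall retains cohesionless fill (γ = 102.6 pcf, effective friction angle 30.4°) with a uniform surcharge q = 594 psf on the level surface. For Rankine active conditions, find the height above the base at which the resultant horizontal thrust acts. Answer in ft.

4.53 ft

K_a = 0.3280.
Triangular part P₁ = ½K_aγH² = 1963 at H/3 = 3.600 ft; rectangular part P₂ = K_a q H = 2104 at H/2 = 5.400 ft.
ȳ = (P₁·3.600 + P₂·5.400)/(P₁+P₂) = 4.531 ft.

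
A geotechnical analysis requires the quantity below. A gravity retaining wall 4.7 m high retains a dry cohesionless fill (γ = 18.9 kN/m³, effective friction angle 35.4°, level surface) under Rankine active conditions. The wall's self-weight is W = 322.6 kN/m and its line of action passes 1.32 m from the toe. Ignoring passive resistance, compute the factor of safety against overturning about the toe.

4.89

K_a = tan²(45° − 35.4°/2) = 0.2664.
P_a = ½K_aγH² = 0.5×0.2664×18.9×4.7² = 55.61 kN/m, acting at H/3 = 1.567 m above the base.
Overturning moment M_o = P_a × H/3 = 55.61 × 1.567 = 87.12.
Resisting moment M_r = W × 1.32 = 322.6 × 1.32 = 425.8.
FS_overturning = M_r/M_o = 425.8/87.12 = 4.888.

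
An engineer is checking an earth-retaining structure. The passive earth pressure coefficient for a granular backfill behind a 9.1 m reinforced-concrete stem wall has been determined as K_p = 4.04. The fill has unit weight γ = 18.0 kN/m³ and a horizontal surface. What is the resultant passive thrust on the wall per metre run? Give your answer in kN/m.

P = ½ K_p γ H² = 0.5 × 4.04 × 18.0 × 9.1² = 3011 kN/m.

3010 kN/m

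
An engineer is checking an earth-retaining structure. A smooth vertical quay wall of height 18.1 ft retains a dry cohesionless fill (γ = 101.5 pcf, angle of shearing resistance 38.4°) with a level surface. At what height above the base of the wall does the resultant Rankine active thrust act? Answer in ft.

6.03 ft

K_a = 0.2337.
The pressure distribution is triangular, so the resultant acts at H/3 above the base = 18.1/3 = 6.033 ft.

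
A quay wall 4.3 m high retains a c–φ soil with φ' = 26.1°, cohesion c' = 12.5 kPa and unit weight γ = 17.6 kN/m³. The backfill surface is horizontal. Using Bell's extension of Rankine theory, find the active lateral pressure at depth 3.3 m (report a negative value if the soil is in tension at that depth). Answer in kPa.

7.00 kPa

K_a = (1 − sin φ)/(1 + sin φ) = 0.3889.
σ_a = K_a γ z − 2c√K_a = 0.3889×17.6×3.3 − 2×12.5×0.6237 = 6.999 kPa.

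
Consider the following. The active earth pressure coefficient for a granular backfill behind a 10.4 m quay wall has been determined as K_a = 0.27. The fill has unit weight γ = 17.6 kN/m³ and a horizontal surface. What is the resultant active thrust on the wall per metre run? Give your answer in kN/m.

257 kN/m

P = ½ K_a γ H² = 0.5 × 0.27 × 17.6 × 10.4² = 257.0 kN/m.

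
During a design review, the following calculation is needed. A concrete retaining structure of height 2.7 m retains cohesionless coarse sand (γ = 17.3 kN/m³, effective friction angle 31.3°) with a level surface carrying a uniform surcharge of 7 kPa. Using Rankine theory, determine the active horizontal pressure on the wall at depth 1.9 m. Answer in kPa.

12.6 kPa

K_a = (1 − sin φ)/(1 + sin φ) = 0.3162.
σ_v = γz + q = 17.3 × 1.9 + 7 = 39.87 kPa.
σ_h = K_a σ_v = 0.3162 × 39.87 = 12.61 kPa.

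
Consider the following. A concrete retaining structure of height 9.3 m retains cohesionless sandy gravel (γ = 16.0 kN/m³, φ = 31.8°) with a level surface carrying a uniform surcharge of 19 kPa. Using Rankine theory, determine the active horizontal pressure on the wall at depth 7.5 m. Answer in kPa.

K_a = (1 − sin φ)/(1 + sin φ) = 0.3098.
σ_v = γz + q = 16.0 × 7.5 + 19 = 139.0 kPa.
σ_h = K_a σ_v = 0.3098 × 139.0 = 43.06 kPa.

43.1 kPa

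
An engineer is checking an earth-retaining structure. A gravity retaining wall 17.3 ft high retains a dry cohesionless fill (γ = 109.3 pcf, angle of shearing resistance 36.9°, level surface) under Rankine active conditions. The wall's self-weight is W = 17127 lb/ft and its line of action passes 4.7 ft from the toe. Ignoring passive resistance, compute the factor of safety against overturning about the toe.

3.42

K_a = tan²(45° − 36.9°/2) = 0.2497.
P_a = ½K_aγH² = 0.5×0.2497×109.3×17.3² = 4084 lb/ft, acting at H/3 = 5.767 ft above the base.
Overturning moment M_o = P_a × H/3 = 4084 × 5.767 = 23550.
Resisting moment M_r = W × 4.7 = 17127 × 4.7 = 80500.
FS_overturning = M_r/M_o = 80500/23550 = 3.418.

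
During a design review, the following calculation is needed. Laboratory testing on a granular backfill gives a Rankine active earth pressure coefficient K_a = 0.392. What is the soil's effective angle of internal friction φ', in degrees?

K_a = tan²(45° − φ/2) ⇒ 45° − φ/2 = arctan(√0.392) = 32.05°.
φ = 2(45° − 32.05°) = 25.90°.

25.9°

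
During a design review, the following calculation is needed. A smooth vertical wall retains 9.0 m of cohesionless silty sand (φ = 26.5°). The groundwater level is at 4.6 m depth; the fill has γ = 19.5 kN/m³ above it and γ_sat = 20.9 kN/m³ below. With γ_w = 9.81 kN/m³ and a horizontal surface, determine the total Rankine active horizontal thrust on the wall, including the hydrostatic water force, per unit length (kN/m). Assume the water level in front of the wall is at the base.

366 kN/m

K_a = tan²(45° − φ/2) = 0.3829.
γ' = 20.9 − 9.81 = 11.09 kN/m³. Depth below WT = 4.4 m.
σ'_h at WT = K_a γ d_w = 34.35 kPa; at base = 34.35 + K_a γ' × 4.4 = 53.04 kPa.
P₁ (0–4.6 m) = ½×34.35×4.6 = 79.00. P₂ (4.6–9.0 m) = ½(34.35+53.04)×4.4 = 192.2.
P_w = ½ γ_w h₂² = 0.5×9.81×4.4² = 94.96. Total = 79.00+192.2+94.96 = 366.2 kN/m.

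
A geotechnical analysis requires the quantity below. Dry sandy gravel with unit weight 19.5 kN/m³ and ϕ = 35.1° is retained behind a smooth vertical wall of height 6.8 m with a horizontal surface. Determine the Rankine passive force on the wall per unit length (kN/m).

1670 kN/m

K_p = tan²(45° + φ/2) = 3.706.
P_p = ½ K_p γ H² = 0.5 × 3.706 × 19.5 × 6.8² = 1671 kN/m.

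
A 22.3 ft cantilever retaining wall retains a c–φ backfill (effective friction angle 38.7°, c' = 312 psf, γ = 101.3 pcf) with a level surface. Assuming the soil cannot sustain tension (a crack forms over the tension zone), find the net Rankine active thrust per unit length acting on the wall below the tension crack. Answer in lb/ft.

K_a = 0.2306; √K_a = 0.4802.
Tension-crack depth z_c = 2c/(γ√K_a) = 2×312/(101.3×0.4802) = 12.83 ft.
σ_a at base = K_a γ H − 2c√K_a = 0.2306×101.3×22.3 − 2×312×0.4802 = 221.2 psf.
P_a = ½ × 221.2 × (H − z_c) = 0.5×221.2×9.472 = 1048 lb/ft.

1050 lb/ft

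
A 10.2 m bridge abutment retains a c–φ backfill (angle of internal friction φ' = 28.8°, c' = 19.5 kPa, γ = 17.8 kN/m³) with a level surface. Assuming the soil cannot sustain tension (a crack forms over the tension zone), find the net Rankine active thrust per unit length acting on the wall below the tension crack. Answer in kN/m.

K_a = 0.3498; √K_a = 0.5914.
Tension-crack depth z_c = 2c/(γ√K_a) = 2×19.5/(17.8×0.5914) = 3.705 m.
σ_a at base = K_a γ H − 2c√K_a = 0.3498×17.8×10.2 − 2×19.5×0.5914 = 40.44 kPa.
P_a = ½ × 40.44 × (H − z_c) = 0.5×40.44×6.495 = 131.3 kN/m.

131 kN/m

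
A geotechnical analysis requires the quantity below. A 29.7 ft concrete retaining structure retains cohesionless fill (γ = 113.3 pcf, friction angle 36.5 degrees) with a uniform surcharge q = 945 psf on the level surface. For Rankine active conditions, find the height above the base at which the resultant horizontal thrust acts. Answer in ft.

11.7 ft

K_a = 0.2541.
Triangular part P₁ = ½K_aγH² = 12700 at H/3 = 9.900 ft; rectangular part P₂ = K_a q H = 7131 at H/2 = 14.85 ft.
ȳ = (P₁·9.900 + P₂·14.85)/(P₁+P₂) = 11.68 ft.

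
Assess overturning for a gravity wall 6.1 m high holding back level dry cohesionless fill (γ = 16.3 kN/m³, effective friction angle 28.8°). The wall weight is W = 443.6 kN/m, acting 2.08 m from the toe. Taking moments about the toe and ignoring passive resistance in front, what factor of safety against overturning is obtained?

4.28

K_a = tan²(45° − 28.8°/2) = 0.3498.
P_a = ½K_aγH² = 0.5×0.3498×16.3×6.1² = 106.1 kN/m, acting at H/3 = 2.033 m above the base.
Overturning moment M_o = P_a × H/3 = 106.1 × 2.033 = 215.7.
Resisting moment M_r = W × 2.08 = 443.6 × 2.08 = 922.7.
FS_overturning = M_r/M_o = 922.7/215.7 = 4.278.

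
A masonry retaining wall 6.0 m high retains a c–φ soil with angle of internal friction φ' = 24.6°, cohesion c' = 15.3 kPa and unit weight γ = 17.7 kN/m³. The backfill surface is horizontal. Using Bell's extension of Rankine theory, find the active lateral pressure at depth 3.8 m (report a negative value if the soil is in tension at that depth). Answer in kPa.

8.08 kPa

K_a = (1 − sin φ)/(1 + sin φ) = 0.4121.
σ_a = K_a γ z − 2c√K_a = 0.4121×17.7×3.8 − 2×15.3×0.6420 = 8.076 kPa.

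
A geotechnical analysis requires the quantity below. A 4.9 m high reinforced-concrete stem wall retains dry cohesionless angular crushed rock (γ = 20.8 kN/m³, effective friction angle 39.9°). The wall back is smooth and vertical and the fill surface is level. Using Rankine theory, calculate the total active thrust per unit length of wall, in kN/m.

54.5 kN/m

K_a = tan²(45° − φ/2) = 0.2184.
P_a = ½ K_a γ H² = 0.5 × 0.2184 × 20.8 × 4.9² = 54.54 kN/m.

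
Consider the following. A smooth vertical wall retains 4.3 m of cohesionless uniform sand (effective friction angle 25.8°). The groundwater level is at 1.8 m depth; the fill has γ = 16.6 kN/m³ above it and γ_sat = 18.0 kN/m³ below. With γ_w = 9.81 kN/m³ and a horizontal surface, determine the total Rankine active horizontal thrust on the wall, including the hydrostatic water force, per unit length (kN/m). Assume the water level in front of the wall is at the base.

80.7 kN/m

K_a = tan²(45° − φ/2) = 0.3935.
γ' = 18.0 − 9.81 = 8.190 kN/m³. Depth below WT = 2.5 m.
σ'_h at WT = K_a γ d_w = 11.76 kPa; at base = 11.76 + K_a γ' × 2.5 = 19.81 kPa.
P₁ (0–1.8 m) = ½×11.76×1.8 = 10.58. P₂ (1.8–4.3 m) = ½(11.76+19.81)×2.5 = 39.47.
P_w = ½ γ_w h₂² = 0.5×9.81×2.5² = 30.66. Total = 10.58+39.47+30.66 = 80.70 kN/m.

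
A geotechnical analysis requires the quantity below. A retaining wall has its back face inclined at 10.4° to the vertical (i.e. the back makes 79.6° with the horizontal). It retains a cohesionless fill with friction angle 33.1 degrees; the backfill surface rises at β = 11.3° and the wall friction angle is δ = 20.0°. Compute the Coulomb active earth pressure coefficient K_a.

0.405

K_a = sin²(α+φ) / [sin²α · sin(α−δ) · (1 + √{sin(φ+δ)sin(φ−β) / (sin(α−δ)sin(α+β))})²].
With α = 79.6°, φ = 33.1°, δ = 20.0°, β = 11.3°: K_a = 0.4051.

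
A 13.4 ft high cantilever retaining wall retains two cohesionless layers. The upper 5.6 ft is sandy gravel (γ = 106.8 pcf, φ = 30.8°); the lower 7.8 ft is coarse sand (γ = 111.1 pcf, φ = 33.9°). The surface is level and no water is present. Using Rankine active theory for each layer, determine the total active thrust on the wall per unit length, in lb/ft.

K_a1 = tan²(45°−30.8°/2) = 0.3227; K_a2 = tan²(45°−33.9°/2) = 0.2839.
Layer 1: σ at base = K_a1 γ₁ h₁ = 193.0 psf; P₁ = ½×193.0×5.6 = 540.4.
Layer 2: σ_v at top = γ₁h₁ = 598.1; σ_h top = K_a2×598.1 = 169.8; σ_h base = K_a2×(598.1+111.1×7.8) = 415.8.
P₂ = ½(169.8+415.8)×7.8 = 2284. Total P_a = 540.4+2284 = 2824 lb/ft.

2820 lb/ft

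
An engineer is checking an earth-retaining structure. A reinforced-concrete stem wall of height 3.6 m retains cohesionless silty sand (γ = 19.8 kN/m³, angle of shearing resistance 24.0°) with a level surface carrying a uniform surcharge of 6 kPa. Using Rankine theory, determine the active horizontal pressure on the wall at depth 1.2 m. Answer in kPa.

K_a = (1 − sin φ)/(1 + sin φ) = 0.4217.
σ_v = γz + q = 19.8 × 1.2 + 6 = 29.76 kPa.
σ_h = K_a σ_v = 0.4217 × 29.76 = 12.55 kPa.

12.6 kPa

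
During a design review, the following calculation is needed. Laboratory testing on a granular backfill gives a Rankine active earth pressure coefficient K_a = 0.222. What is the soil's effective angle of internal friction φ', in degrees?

39.5°

K_a = tan²(45° − φ/2) ⇒ 45° − φ/2 = arctan(√0.222) = 25.23°.
φ = 2(45° − 25.23°) = 39.54°.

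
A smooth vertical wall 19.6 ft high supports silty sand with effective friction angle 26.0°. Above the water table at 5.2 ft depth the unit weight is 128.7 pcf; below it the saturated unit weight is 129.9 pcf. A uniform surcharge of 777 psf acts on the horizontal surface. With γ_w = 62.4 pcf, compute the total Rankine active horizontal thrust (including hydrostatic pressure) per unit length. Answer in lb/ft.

19600 lb/ft

K_a = tan²(45° − φ/2) = 0.3905.
γ' = 129.9 − 62.4 = 67.50 pcf. h₂ = H − d_w = 14.4 ft.
σ'_h: at surface K_a·q = 303.4; at WT K_a(q+γd_w) = 564.7; at base K_a(q+γd_w+γ'h₂) = 944.2 psf.
P₁ = ½(303.4+564.7)×5.2 = 2257; P₂ = ½(564.7+944.2)×14.4 = 10860; P_w = ½γ_w h₂² = 6470.
Total = 2257+10860+6470 = 19590 lb/ft.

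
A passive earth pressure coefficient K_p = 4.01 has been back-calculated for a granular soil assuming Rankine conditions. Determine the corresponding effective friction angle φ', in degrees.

36.9°

K_p = (1+sin φ)/(1−sin φ) ⇒ sin φ = (K_p − 1)/(K_p + 1) = 0.6008.
φ = arcsin(0.6008) = 36.93°.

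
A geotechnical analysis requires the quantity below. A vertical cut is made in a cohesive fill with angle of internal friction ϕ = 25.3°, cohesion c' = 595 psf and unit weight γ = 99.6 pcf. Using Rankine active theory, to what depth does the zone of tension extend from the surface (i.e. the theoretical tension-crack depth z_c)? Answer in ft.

18.9 ft

K_a = tan²(45° − 25.3°/2) = 0.4012; √K_a = 0.6334.
The active pressure is zero where K_a γ z = 2c√K_a, so z_c = 2c/(γ√K_a) = 2×595/(99.6×0.6334) = 18.86 ft.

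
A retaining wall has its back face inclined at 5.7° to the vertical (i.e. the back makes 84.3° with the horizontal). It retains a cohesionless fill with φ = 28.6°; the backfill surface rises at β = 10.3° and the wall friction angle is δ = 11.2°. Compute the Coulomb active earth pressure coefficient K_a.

0.421

K_a = sin²(α+φ) / [sin²α · sin(α−δ) · (1 + √{sin(φ+δ)sin(φ−β) / (sin(α−δ)sin(α+β))})²].
With α = 84.3°, φ = 28.6°, δ = 11.2°, β = 10.3°: K_a = 0.4207.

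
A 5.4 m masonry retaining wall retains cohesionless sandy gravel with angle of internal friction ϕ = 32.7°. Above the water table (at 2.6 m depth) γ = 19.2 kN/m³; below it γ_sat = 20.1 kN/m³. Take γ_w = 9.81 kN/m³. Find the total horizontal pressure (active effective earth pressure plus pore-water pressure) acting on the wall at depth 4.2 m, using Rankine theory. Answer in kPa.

35.5 kPa

K_a = (1 − sin φ)/(1 + sin φ) = 0.2985.
γ' = 20.1 − 9.81 = 10.29 kN/m³.
Effective vertical stress at 4.2 m: σ'_v = 19.2×2.6 + 10.29×1.60 = 66.38 kPa.
σ'_h = K_a σ'_v = 0.2985 × 66.38 = 19.82 kPa; u = γ_w × 1.60 = 15.70 kPa.
Total σ_h = 19.82 + 15.70 = 35.51 kPa.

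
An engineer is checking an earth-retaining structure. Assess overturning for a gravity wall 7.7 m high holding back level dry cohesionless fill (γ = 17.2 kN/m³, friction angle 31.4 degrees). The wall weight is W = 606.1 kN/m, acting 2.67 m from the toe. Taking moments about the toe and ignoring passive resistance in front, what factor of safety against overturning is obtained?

3.93

K_a = tan²(45° − 31.4°/2) = 0.3149.
P_a = ½K_aγH² = 0.5×0.3149×17.2×7.7² = 160.6 kN/m, acting at H/3 = 2.567 m above the base.
Overturning moment M_o = P_a × H/3 = 160.6 × 2.567 = 412.1.
Resisting moment M_r = W × 2.67 = 606.1 × 2.67 = 1618.
FS_overturning = M_r/M_o = 1618/412.1 = 3.927.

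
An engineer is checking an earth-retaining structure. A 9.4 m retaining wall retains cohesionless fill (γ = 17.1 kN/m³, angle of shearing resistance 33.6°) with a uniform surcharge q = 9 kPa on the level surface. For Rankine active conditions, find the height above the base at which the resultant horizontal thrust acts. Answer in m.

3.29 m

K_a = 0.2875.
Triangular part P₁ = ½K_aγH² = 217.2 at H/3 = 3.133 m; rectangular part P₂ = K_a q H = 24.32 at H/2 = 4.700 m.
ȳ = (P₁·3.133 + P₂·4.700)/(P₁+P₂) = 3.291 m.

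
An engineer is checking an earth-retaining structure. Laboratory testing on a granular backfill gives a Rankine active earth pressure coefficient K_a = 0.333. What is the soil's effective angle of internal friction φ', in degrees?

K_a = tan²(45° − φ/2) ⇒ 45° − φ/2 = arctan(√0.333) = 29.99°.
φ = 2(45° − 29.99°) = 30.02°.

30.0°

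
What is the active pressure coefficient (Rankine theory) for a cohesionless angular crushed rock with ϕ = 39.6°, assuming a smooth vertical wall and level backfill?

0.221

K_a = (1 − sin φ)/(1 + sin φ) = (1 − sin 39.6°)/(1 + sin 39.6°) = 0.2214.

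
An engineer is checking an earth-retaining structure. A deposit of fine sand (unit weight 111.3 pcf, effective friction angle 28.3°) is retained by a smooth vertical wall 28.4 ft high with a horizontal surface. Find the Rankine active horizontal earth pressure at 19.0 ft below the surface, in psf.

K_a = (1 − sin φ)/(1 + sin φ) = 0.3568.
σ_h = K_a γ z = 0.3568 × 111.3 × 19.0 = 754.5 psf.

754 psf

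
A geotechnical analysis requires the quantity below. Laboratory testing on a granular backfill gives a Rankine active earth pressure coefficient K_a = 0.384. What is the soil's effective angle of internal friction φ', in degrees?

K_a = tan²(45° − φ/2) ⇒ 45° − φ/2 = arctan(√0.384) = 31.79°.
φ = 2(45° − 31.79°) = 26.43°.

26.4°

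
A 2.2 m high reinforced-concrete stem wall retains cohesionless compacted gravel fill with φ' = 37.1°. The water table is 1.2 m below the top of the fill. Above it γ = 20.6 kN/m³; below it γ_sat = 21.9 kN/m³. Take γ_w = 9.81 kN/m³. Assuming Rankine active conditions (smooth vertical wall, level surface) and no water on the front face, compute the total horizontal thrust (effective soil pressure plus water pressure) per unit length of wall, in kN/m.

16.2 kN/m

K_a = tan²(45° − φ/2) = 0.2475.
γ' = 21.9 − 9.81 = 12.09 kN/m³. Depth below WT = 1.0 m.
σ'_h at WT = K_a γ d_w = 6.118 kPa; at base = 6.118 + K_a γ' × 1.0 = 9.110 kPa.
P₁ (0–1.2 m) = ½×6.118×1.2 = 3.671. P₂ (1.2–2.2 m) = ½(6.118+9.110)×1.0 = 7.614.
P_w = ½ γ_w h₂² = 0.5×9.81×1.0² = 4.905. Total = 3.671+7.614+4.905 = 16.19 kN/m.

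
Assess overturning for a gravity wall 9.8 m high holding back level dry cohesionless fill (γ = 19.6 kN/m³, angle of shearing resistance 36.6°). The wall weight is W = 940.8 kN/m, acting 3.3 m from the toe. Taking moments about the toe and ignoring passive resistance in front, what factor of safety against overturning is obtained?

K_a = tan²(45° − 36.6°/2) = 0.2530.
P_a = ½K_aγH² = 0.5×0.2530×19.6×9.8² = 238.1 kN/m, acting at H/3 = 3.267 m above the base.
Overturning moment M_o = P_a × H/3 = 238.1 × 3.267 = 777.7.
Resisting moment M_r = W × 3.3 = 940.8 × 3.3 = 3105.
FS_overturning = M_r/M_o = 3105/777.7 = 3.992.

3.99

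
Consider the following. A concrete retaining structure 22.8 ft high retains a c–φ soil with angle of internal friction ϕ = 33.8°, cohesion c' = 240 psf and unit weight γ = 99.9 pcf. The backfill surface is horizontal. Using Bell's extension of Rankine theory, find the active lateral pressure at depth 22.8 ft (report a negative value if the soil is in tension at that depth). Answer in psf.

393 psf

K_a = (1 − sin φ)/(1 + sin φ) = 0.2851.
σ_a = K_a γ z − 2c√K_a = 0.2851×99.9×22.8 − 2×240×0.5340 = 393.1 psf.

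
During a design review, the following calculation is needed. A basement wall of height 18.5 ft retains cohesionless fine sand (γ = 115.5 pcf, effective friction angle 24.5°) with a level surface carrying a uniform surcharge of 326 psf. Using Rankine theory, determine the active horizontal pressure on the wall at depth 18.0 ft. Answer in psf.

K_a = (1 − sin φ)/(1 + sin φ) = 0.4137.
σ_v = γz + q = 115.5 × 18.0 + 326 = 2405 psf.
σ_h = K_a σ_v = 0.4137 × 2405 = 995.0 psf.

995 psf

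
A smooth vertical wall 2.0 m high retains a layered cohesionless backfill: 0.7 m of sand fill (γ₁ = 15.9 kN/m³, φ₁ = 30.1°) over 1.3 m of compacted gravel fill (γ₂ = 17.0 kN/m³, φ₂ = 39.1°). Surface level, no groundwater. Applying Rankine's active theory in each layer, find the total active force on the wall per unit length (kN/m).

K_a1 = tan²(45°−30.1°/2) = 0.3320; K_a2 = tan²(45°−39.1°/2) = 0.2265.
Layer 1: σ at base = K_a1 γ₁ h₁ = 3.695 kPa; P₁ = ½×3.695×0.7 = 1.293.
Layer 2: σ_v at top = γ₁h₁ = 11.13; σ_h top = K_a2×11.13 = 2.521; σ_h base = K_a2×(11.13+17.0×1.3) = 7.526.
P₂ = ½(2.521+7.526)×1.3 = 6.530. Total P_a = 1.293+6.530 = 7.824 kN/m.

7.82 kN/m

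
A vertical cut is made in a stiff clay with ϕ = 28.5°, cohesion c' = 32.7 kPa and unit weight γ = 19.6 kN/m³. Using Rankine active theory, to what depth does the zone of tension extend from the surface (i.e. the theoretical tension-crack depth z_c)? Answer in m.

K_a = tan²(45° − 28.5°/2) = 0.3540; √K_a = 0.5949.
The active pressure is zero where K_a γ z = 2c√K_a, so z_c = 2c/(γ√K_a) = 2×32.7/(19.6×0.5949) = 5.609 m.

5.61 m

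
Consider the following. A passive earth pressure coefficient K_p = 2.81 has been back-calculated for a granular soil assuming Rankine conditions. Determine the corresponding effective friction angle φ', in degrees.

28.4°

K_p = (1+sin φ)/(1−sin φ) ⇒ sin φ = (K_p − 1)/(K_p + 1) = 0.4751.
φ = arcsin(0.4751) = 28.36°.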